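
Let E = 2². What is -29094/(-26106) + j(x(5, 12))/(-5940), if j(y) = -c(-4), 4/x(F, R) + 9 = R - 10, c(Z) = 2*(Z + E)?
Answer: 4849/4351 ≈ 1.1145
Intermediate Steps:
E = 4
c(Z) = 8 + 2*Z (c(Z) = 2*(Z + 4) = 2*(4 + Z) = 8 + 2*Z)
x(F, R) = 4/(-19 + R) (x(F, R) = 4/(-9 + (R - 10)) = 4/(-9 + (-10 + R)) = 4/(-19 + R))
j(y) = 0 (j(y) = -(8 + 2*(-4)) = -(8 - 8) = -1*0 = 0)
-29094/(-26106) + j(x(5, 12))/(-5940) = -29094/(-26106) + 0/(-5940) = -29094*(-1/26106) + 0*(-1/5940) = 4849/4351 + 0 = 4849/4351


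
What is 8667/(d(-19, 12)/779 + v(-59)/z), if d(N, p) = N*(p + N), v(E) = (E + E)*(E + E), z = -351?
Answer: -124726797/568427 ≈ -219.42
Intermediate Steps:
v(E) = 4*E**2 (v(E) = (2*E)*(2*E) = 4*E**2)
d(N, p) = N*(N + p)
8667/(d(-19, 12)/779 + v(-59)/z) = 8667/(-19*(-19 + 12)/779 + (4*(-59)**2)/(-351)) = 8667/(-19*(-7)*(1/779) + (4*3481)*(-1/351)) = 8667/(133*(1/779) + 13924*(-1/351)) = 8667/(7/41 - 13924/351) = 8667/(-568427/14391) = 8667*(-14391/568427) = -124726797/568427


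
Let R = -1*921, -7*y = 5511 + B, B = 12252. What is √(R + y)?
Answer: 3*I*√18830/7 ≈ 58.81*I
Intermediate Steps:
y = -17763/7 (y = -(5511 + 12252)/7 = -⅐*17763 = -17763/7 ≈ -2537.6)
R = -921
√(R + y) = √(-921 - 17763/7) = √(-24210/7) = 3*I*√18830/7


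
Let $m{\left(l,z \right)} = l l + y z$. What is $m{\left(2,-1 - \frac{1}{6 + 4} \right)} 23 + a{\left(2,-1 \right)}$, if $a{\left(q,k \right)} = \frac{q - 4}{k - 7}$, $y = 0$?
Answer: $\frac{369}{4} \approx 92.25$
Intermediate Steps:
$m{\left(l,z \right)} = l^{2}$ ($m{\left(l,z \right)} = l l + 0 z = l^{2} + 0 = l^{2}$)
$a{\left(q,k \right)} = \frac{-4 + q}{-7 + k}$
$m{\left(2,-1 - \frac{1}{6 + 4} \right)} 23 + a{\left(2,-1 \right)} = 2^{2} \cdot 23 + \frac{-4 + 2}{-7 - 1} = 4 \cdot 23 + \frac{1}{-8} \left(-2\right) = 92 - - \frac{1}{4} = 92 + \frac{1}{4} = \frac{369}{4}$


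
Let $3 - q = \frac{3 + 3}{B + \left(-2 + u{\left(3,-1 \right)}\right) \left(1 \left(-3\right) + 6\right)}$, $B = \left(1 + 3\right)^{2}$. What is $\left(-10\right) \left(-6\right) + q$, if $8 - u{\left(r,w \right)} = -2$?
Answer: $\frac{1257}{20} \approx 62.85$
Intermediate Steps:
$u{\left(r,w \right)} = 10$ ($u{\left(r,w \right)} = 8 - -2 = 8 + 2 = 10$)
$B = 16$ ($B = 4^{2} = 16$)
$q = \frac{57}{20}$ ($q = 3 - \frac{3 + 3}{16 + \left(-2 + 10\right) \left(1 \left(-3\right) + 6\right)} = 3 - \frac{6}{16 + 8 \left(-3 + 6\right)} = 3 - \frac{6}{16 + 8 \cdot 3} = 3 - \frac{6}{16 + 24} = 3 - \frac{6}{40} = 3 - 6 \cdot \frac{1}{40} = 3 - \frac{3}{20} = \frac{57}{20} \approx 2.85$)
$\left(-10\right) \left(-6\right) + q = \left(-10\right) \left(-6\right) + \frac{57}{20} = 60 + \frac{57}{20} = \frac{1257}{20}$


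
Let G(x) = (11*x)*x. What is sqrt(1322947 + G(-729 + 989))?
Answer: sqrt(2066547) ≈ 1437.5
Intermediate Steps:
G(x) = 11*x**2
sqrt(1322947 + G(-729 + 989)) = sqrt(1322947 + 11*(-729 + 989)**2) = sqrt(1322947 + 11*260**2) = sqrt(1322947 + 11*67600) = sqrt(1322947 + 743600) = sqrt(2066547)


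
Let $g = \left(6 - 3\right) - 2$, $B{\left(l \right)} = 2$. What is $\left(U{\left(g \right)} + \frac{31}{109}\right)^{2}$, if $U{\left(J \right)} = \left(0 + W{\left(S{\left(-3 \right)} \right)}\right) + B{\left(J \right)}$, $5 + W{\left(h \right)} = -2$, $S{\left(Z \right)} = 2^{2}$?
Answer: $\frac{264196}{11881} \approx 22.237$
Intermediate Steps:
$g = 1$ ($g = 3 - 2 = 1$)
$S{\left(Z \right)} = 4$
$W{\left(h \right)} = -7$ ($W{\left(h \right)} = -5 - 2 = -7$)
$U{\left(J \right)} = -5$ ($U{\left(J \right)} = \left(0 - 7\right) + 2 = -7 + 2 = -5$)
$\left(U{\left(g \right)} + \frac{31}{109}\right)^{2} = \left(-5 + \frac{31}{109}\right)^{2} = \left(- \frac{514}{109}\right)^{2} = \frac{264196}{11881}$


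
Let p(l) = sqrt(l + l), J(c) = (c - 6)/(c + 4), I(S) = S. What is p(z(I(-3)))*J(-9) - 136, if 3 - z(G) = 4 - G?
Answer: -136 + 6*I*sqrt(2) ≈ -136.0 + 8.4853*I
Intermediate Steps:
z(G) = -1 + G (z(G) = 3 - (4 - G) = 3 + (-4 + G) = -1 + G)
J(c) = (-6 + c)/(4 + c)
p(l) = sqrt(2)*sqrt(l) (p(l) = sqrt(2*l) = sqrt(2)*sqrt(l))
p(z(I(-3)))*J(-9) - 136 = (sqrt(2)*sqrt(-1 - 3))*((-6 - 9)/(4 - 9)) - 136 = (sqrt(2)*sqrt(-4))*(-15/(-5)) - 136 = (sqrt(2)*(2*I))*(-1/5*(-15)) - 136 = (2*I*sqrt(2))*3 - 136 = 6*I*sqrt(2) - 136 = -136 + 6*I*sqrt(2)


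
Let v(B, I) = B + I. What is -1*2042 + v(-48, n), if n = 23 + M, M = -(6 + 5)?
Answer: -2078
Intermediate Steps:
M = -11 (M = -1*11 = -11)
n = 12 (n = 23 - 11 = 12)
-1*2042 + v(-48, n) = -1*2042 + (-48 + 12) = -2042 - 36 = -2078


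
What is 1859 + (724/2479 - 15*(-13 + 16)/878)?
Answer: 4046752875/2176562 ≈ 1859.2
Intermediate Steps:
1859 + (724/2479 - 15*(-13 + 16)/878) = 1859 + (724*(1/2479) - 15*3*(1/878)) = 1859 + (724/2479 - 45*1/878) = 1859 + (724/2479 - 45/878) = 1859 + 524117/2176562 = 4046752875/2176562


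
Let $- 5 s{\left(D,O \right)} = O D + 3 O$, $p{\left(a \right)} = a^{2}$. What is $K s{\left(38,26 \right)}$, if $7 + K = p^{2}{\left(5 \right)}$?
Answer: $- \frac{658788}{5} \approx -1.3176 \cdot 10^{5}$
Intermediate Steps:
$s{\left(D,O \right)} = - \frac{3 O}{5} - \frac{D O}{5}$ ($s{\left(D,O \right)} = - \frac{O D + 3 O}{5} = - \frac{D O + 3 O}{5} = - \frac{3 O + D O}{5} = - \frac{3 O}{5} - \frac{D O}{5}$)
$K = 618$ ($K = -7 + \left(5^{2}\right)^{2} = -7 + 25^{2} = -7 + 625 = 618$)
$K s{\left(38,26 \right)} = 618 \left(\left(- \frac{1}{5}\right) 26 \left(3 + 38\right)\right) = 618 \left(\left(- \frac{1}{5}\right) 26 \cdot 41\right) = 618 \left(- \frac{1066}{5}\right) = - \frac{658788}{5}$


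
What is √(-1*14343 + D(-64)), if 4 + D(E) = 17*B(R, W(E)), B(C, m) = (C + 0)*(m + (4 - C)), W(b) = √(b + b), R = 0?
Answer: I*√14347 ≈ 119.78*I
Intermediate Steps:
W(b) = √2*√b (W(b) = √(2*b) = √2*√b)
B(C, m) = C*(4 + m - C)
D(E) = -4 (D(E) = -4 + 17*(0*(4 + √2*√E - 1*0)) = -4 + 17*(0*(4 + √2*√E + 0)) = -4 + 17*(0*(4 + √2*√E)) = -4 + 17*0 = -4 + 0 = -4)
√(-1*14343 + D(-64)) = √(-1*14343 - 4) = √(-14343 - 4) = √(-14347) = I*√14347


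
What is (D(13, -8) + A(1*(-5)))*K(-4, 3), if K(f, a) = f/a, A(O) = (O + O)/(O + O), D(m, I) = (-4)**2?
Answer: -68/3 ≈ -22.667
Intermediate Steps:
D(m, I) = 16
A(O) = 1 (A(O) = (2*O)/((2*O)) = (2*O)*(1/(2*O)) = 1)
(D(13, -8) + A(1*(-5)))*K(-4, 3) = (16 + 1)*(-4/3) = 17*(-4*1/3) = 17*(-4/3) = -68/3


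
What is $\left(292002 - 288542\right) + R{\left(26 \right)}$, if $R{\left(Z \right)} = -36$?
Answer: $3424$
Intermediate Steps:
$\left(292002 - 288542\right) + R{\left(26 \right)} = \left(292002 - 288542\right) - 36 = 3460 - 36 = 3424$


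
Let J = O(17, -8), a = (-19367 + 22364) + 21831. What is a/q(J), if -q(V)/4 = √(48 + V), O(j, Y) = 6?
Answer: -2069*√6/6 ≈ -844.67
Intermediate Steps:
a = 24828 (a = 2997 + 21831 = 24828)
J = 6
q(V) = -4*√(48 + V)
a/q(J) = 24828/((-4*√(48 + 6))) = 24828/((-12*√6)) = 24828*(-√6/72) = -2069*√6/6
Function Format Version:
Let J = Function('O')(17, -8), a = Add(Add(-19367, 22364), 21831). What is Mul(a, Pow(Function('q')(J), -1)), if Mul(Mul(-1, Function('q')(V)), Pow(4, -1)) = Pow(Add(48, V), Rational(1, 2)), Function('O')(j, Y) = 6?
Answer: Mul(Rational(-2069, 6), Pow(6, Rational(1, 2))) ≈ -844.67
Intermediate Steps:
a = 24828 (a = Add(2997, 21831) = 24828)
J = 6
Function('q')(V) = Mul(-4, Pow(Add(48, V), Rational(1, 2)))
Mul(a, Pow(Function('q')(J), -1)) = Mul(24828, Pow(Mul(-4, Pow(Add(48, 6), Rational(1, 2))), -1)) = Mul(24828, Pow(Mul(-4, Pow(54, Rational(1, 2))), -1)) = Mul(24828, Pow(Mul(-4, Mul(3, Pow(6, Rational(1, 2)))), -1)) = Mul(24828, Pow(Mul(-12, Pow(6, Rational(1, 2))), -1)) = Mul(24828, Mul(Rational(-1, 72), Pow(6, Rational(1, 2)))) = Mul(Rational(-2069, 6), Pow(6, Rational(1, 2)))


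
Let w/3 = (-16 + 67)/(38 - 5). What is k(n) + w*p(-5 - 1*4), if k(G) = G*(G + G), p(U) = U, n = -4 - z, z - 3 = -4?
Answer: -261/11 ≈ -23.727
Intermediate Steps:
z = -1 (z = 3 - 4 = -1)
n = -3 (n = -4 - 1*(-1) = -4 + 1 = -3)
k(G) = 2*G**2 (k(G) = G*(2*G) = 2*G**2)
w = 51/11 (w = 3*((-16 + 67)/(38 - 5)) = 3*(51/33) = 3*(51*(1/33)) = 3*(17/11) = 51/11 ≈ 4.6364)
k(n) + w*p(-5 - 1*4) = 2*(-3)**2 + 51*(-5 - 1*4)/11 = 2*9 + 51*(-5 - 4)/11 = 18 + (51/11)*(-9) = 18 - 459/11 = -261/11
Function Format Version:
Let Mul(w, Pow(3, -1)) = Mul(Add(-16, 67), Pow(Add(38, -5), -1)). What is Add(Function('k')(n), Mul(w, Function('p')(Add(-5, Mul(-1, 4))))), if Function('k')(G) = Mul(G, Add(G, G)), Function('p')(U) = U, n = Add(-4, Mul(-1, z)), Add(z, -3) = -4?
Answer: Rational(-261, 11) ≈ -23.727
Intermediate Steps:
z = -1 (z = Add(3, -4) = -1)
n = -3 (n = Add(-4, Mul(-1, -1)) = Add(-4, 1) = -3)
Function('k')(G) = Mul(2, Pow(G, 2)) (Function('k')(G) = Mul(G, Mul(2, G)) = Mul(2, Pow(G, 2)))
w = Rational(51, 11) (w = Mul(3, Mul(Add(-16, 67), Pow(Add(38, -5), -1))) = Mul(3, Mul(51, Pow(33, -1))) = Mul(3, Mul(51, Rational(1, 33))) = Mul(3, Rational(17, 11)) = Rational(51, 11) ≈ 4.6364)
Add(Function('k')(n), Mul(w, Function('p')(Add(-5, Mul(-1, 4))))) = Add(Mul(2, Pow(-3, 2)), Mul(Rational(51, 11), Add(-5, Mul(-1, 4)))) = Add(Mul(2, 9), Mul(Rational(51, 11), Add(-5, -4))) = Add(18, Mul(Rational(51, 11), -9)) = Add(18, Rational(-459, 11)) = Rational(-261, 11)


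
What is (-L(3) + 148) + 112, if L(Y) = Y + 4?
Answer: 253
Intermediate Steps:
L(Y) = 4 + Y
(-L(3) + 148) + 112 = (-(4 + 3) + 148) + 112 = (-1*7 + 148) + 112 = (-7 + 148) + 112 = 141 + 112 = 253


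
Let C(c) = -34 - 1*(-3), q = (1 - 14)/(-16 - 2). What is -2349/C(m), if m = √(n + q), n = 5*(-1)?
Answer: 2349/31 ≈ 75.774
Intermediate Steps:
n = -5
q = 13/18 (q = -13/(-18) = -13*(-1/18) = 13/18 ≈ 0.72222)
m = I*√154/6 (m = √(-5 + 13/18) = √(-77/18) = I*√154/6 ≈ 2.0683*I)
C(c) = -31 (C(c) = -34 + 3 = -31)
-2349/C(m) = -2349/(-31) = -2349*(-1/31) = 2349/31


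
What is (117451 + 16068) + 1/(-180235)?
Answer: 24064796964/180235 ≈ 1.3352e+5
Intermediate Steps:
(117451 + 16068) + 1/(-180235) = 133519 - 1/180235 = 24064796964/180235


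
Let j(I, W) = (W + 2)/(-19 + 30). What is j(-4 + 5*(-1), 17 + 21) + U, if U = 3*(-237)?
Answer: -7781/11 ≈ -707.36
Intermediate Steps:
j(I, W) = 2/11 + W/11 (j(I, W) = (2 + W)/11 = (2 + W)*(1/11) = 2/11 + W/11)
U = -711
j(-4 + 5*(-1), 17 + 21) + U = (2/11 + (17 + 21)/11) - 711 = (2/11 + (1/11)*38) - 711 = (2/11 + 38/11) - 711 = 40/11 - 711 = -7781/11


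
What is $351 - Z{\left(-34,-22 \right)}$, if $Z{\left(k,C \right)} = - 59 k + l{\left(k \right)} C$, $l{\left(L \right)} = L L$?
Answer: $23777$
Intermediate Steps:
$l{\left(L \right)} = L^{2}$
$Z{\left(k,C \right)} = - 59 k + C k^{2}$ ($Z{\left(k,C \right)} = - 59 k + k^{2} C = - 59 k + C k^{2}$)
$351 - Z{\left(-34,-22 \right)} = 351 - - 34 \left(-59 - -748\right) = 351 - - 34 \left(-59 + 748\right) = 351 - \left(-34\right) 689 = 351 - -23426 = 351 + 23426 = 23777$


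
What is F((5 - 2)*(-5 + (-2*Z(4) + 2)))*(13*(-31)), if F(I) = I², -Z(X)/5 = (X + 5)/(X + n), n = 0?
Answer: -5516667/4 ≈ -1.3792e+6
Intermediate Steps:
Z(X) = -5*(5 + X)/X (Z(X) = -5*(X + 5)/(X + 0) = -5*(5 + X)/X)
F((5 - 2)*(-5 + (-2*Z(4) + 2)))*(13*(-31)) = ((5 - 2)*(-5 + (-2*(-5 - 25/4) + 2)))²*(13*(-31)) = (3*(-5 + (-2*(-5 - 25*¼) + 2)))²*(-403) = (3*(-5 + (-2*(-5 - 25/4) + 2)))²*(-403) = (3*(-5 + (-2*(-45/4) + 2)))²*(-403) = (3*(-5 + (45/2 + 2)))²*(-403) = (3*(-5 + 49/2))²*(-403) = (3*(39/2))²*(-403) = (117/2)²*(-403) = (13689/4)*(-403) = -5516667/4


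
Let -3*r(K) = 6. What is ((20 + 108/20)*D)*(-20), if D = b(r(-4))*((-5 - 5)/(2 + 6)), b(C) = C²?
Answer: 2540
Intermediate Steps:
r(K) = -2 (r(K) = -⅓*6 = -2)
D = -5 (D = (-2)²*((-5 - 5)/(2 + 6)) = 4*(-10/8) = 4*(-10*⅛) = 4*(-5/4) = -5)
((20 + 108/20)*D)*(-20) = ((20 + 108/20)*(-5))*(-20) = ((20 + 108*(1/20))*(-5))*(-20) = ((20 + 27/5)*(-5))*(-20) = ((127/5)*(-5))*(-20) = -127*(-20) = 2540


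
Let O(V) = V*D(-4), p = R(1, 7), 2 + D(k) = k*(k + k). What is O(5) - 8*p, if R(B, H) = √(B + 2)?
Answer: 150 - 8*√3 ≈ 136.14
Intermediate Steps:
D(k) = -2 + 2*k² (D(k) = -2 + k*(k + k) = -2 + k*(2*k) = -2 + 2*k²)
R(B, H) = √(2 + B)
p = √3 (p = √(2 + 1) = √3 ≈ 1.7320)
O(V) = 30*V (O(V) = V*(-2 + 2*(-4)²) = V*(-2 + 2*16) = V*(-2 + 32) = V*30 = 30*V)
O(5) - 8*p = 30*5 - 8*√3 = 150 - 8*√3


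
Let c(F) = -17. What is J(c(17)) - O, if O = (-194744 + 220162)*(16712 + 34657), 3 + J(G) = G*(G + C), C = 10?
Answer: -1305697126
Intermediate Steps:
J(G) = -3 + G*(10 + G) (J(G) = -3 + G*(G + 10) = -3 + G*(10 + G))
O = 1305697242 (O = 25418*51369 = 1305697242)
J(c(17)) - O = (-3 + (-17)**2 + 10*(-17)) - 1*1305697242 = (-3 + 289 - 170) - 1305697242 = 116 - 1305697242 = -1305697126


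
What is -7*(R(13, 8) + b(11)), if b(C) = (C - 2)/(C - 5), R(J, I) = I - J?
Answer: 49/2 ≈ 24.500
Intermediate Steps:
b(C) = (-2 + C)/(-5 + C)
-7*(R(13, 8) + b(11)) = -7*((8 - 1*13) + (-2 + 11)/(-5 + 11)) = -7*((8 - 13) + 9/6) = -7*(-5 + (⅙)*9) = -7*(-5 + 3/2) = -7*(-7/2) = 49/2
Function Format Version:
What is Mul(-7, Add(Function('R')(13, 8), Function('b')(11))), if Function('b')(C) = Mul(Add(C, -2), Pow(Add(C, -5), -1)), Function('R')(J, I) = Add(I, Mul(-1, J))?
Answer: Rational(49, 2) ≈ 24.500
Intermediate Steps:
Function('b')(C) = Mul(Pow(Add(-5, C), -1), Add(-2, C)) (Function('b')(C) = Mul(Add(-2, C), Pow(Add(-5, C), -1)) = Mul(Pow(Add(-5, C), -1), Add(-2, C)))
Mul(-7, Add(Function('R')(13, 8), Function('b')(11))) = Mul(-7, Add(Add(8, Mul(-1, 13)), Mul(Pow(Add(-5, 11), -1), Add(-2, 11)))) = Mul(-7, Add(Add(8, -13), Mul(Pow(6, -1), 9))) = Mul(-7, Add(-5, Mul(Rational(1, 6), 9))) = Mul(-7, Add(-5, Rational(3, 2))) = Mul(-7, Rational(-7, 2)) = Rational(49, 2)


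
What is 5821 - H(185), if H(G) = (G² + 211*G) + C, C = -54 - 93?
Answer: -67292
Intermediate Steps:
C = -147
H(G) = -147 + G² + 211*G (H(G) = (G² + 211*G) - 147 = -147 + G² + 211*G)
5821 - H(185) = 5821 - (-147 + 185² + 211*185) = 5821 - (-147 + 34225 + 39035) = 5821 - 1*73113 = 5821 - 73113 = -67292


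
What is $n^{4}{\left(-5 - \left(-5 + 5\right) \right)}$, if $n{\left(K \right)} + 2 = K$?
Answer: $2401$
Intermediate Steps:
$n{\left(K \right)} = -2 + K$
$n^{4}{\left(-5 - \left(-5 + 5\right) \right)} = \left(-2 - 5\right)^{4} = \left(-7\right)^{4} = 2401$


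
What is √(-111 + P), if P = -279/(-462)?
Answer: 3*I*√290906/154 ≈ 10.507*I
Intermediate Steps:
P = 93/154 (P = -279*(-1/462) = 93/154 ≈ 0.60390)
√(-111 + P) = √(-111 + 93/154) = √(-17001/154) = 3*I*√290906/154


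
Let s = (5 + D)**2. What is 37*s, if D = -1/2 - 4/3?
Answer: 13357/36 ≈ 371.03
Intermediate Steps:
D = -11/6 (D = -1*1/2 - 4*1/3 = -1/2 - 4/3 = -11/6 ≈ -1.8333)
s = 361/36 (s = (5 - 11/6)**2 = (19/6)**2 = 361/36 ≈ 10.028)
37*s = 37*(361/36) = 13357/36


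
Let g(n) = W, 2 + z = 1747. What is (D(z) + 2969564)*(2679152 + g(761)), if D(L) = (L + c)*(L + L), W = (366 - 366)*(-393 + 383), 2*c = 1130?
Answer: 29554968838528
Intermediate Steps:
c = 565 (c = (½)*1130 = 565)
W = 0 (W = 0*(-10) = 0)
z = 1745 (z = -2 + 1747 = 1745)
g(n) = 0
D(L) = 2*L*(565 + L) (D(L) = (L + 565)*(L + L) = (565 + L)*(2*L) = 2*L*(565 + L))
(D(z) + 2969564)*(2679152 + g(761)) = (2*1745*(565 + 1745) + 2969564)*(2679152 + 0) = (2*1745*2310 + 2969564)*2679152 = (8061900 + 2969564)*2679152 = 11031464*2679152 = 29554968838528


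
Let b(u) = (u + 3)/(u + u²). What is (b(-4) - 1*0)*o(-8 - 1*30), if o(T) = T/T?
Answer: -1/12 ≈ -0.083333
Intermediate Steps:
b(u) = (3 + u)/(u + u²)
o(T) = 1
(b(-4) - 1*0)*o(-8 - 1*30) = ((3 - 4)/((-4)*(1 - 4)) - 1*0)*1 = (-¼*(-1)/(-3) + 0)*1 = (-¼*(-⅓)*(-1) + 0)*1 = (-1/12 + 0)*1 = -1/12*1 = -1/12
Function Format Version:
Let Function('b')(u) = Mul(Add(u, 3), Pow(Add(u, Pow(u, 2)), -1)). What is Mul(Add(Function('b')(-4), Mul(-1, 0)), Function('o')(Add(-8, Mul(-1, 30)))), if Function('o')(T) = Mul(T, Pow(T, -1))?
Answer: Rational(-1, 12) ≈ -0.083333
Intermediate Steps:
Function('b')(u) = Mul(Pow(Add(u, Pow(u, 2)), -1), Add(3, u)) (Function('b')(u) = Mul(Add(3, u), Pow(Add(u, Pow(u, 2)), -1)) = Mul(Pow(Add(u, Pow(u, 2)), -1), Add(3, u)))
Function('o')(T) = 1
Mul(Add(Function('b')(-4), Mul(-1, 0)), Function('o')(Add(-8, Mul(-1, 30)))) = Mul(Add(Mul(Pow(-4, -1), Pow(Add(1, -4), -1), Add(3, -4)), Mul(-1, 0)), 1) = Mul(Add(Mul(Rational(-1, 4), Pow(-3, -1), -1), 0), 1) = Mul(Add(Mul(Rational(-1, 4), Rational(-1, 3), -1), 0), 1) = Mul(Add(Rational(-1, 12), 0), 1) = Mul(Rational(-1, 12), 1) = Rational(-1, 12)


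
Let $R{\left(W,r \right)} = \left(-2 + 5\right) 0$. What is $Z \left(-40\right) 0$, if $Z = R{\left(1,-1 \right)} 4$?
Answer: $0$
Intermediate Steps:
$R{\left(W,r \right)} = 0$ ($R{\left(W,r \right)} = 3 \cdot 0 = 0$)
$Z = 0$ ($Z = 0 \cdot 4 = 0$)
$Z \left(-40\right) 0 = 0 \left(-40\right) 0 = 0 \cdot 0 = 0$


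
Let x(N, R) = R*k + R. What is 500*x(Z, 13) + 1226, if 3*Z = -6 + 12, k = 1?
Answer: 14226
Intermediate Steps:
Z = 2 (Z = (-6 + 12)/3 = (⅓)*6 = 2)
x(N, R) = 2*R (x(N, R) = R*1 + R = R + R = 2*R)
500*x(Z, 13) + 1226 = 500*(2*13) + 1226 = 500*26 + 1226 = 13000 + 1226 = 14226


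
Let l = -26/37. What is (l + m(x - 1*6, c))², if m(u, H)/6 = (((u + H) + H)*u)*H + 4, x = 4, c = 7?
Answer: 1327436356/1369 ≈ 9.6964e+5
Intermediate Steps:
l = -26/37 (l = -26*1/37 = -26/37 ≈ -0.70270)
m(u, H) = 24 + 6*H*u*(u + 2*H) (m(u, H) = 6*((((u + H) + H)*u)*H + 4) = 6*((((H + u) + H)*u)*H + 4) = 6*(((u + 2*H)*u)*H + 4) = 6*((u*(u + 2*H))*H + 4) = 6*(H*u*(u + 2*H) + 4) = 6*(4 + H*u*(u + 2*H)) = 24 + 6*H*u*(u + 2*H))
(l + m(x - 1*6, c))² = (-26/37 + (24 + 6*7*(4 - 1*6)² + 12*(4 - 1*6)*7²))² = (-26/37 + (24 + 6*7*(4 - 6)² + 12*(4 - 6)*49))² = (-26/37 + (24 + 6*7*(-2)² + 12*(-2)*49))² = (-26/37 + (24 + 6*7*4 - 1176))² = (-26/37 + (24 + 168 - 1176))² = (-26/37 - 984)² = (-36434/37)² = 1327436356/1369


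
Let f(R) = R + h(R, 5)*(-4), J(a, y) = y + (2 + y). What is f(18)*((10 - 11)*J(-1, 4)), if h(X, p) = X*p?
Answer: 3420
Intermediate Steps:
J(a, y) = 2 + 2*y
f(R) = -19*R (f(R) = R + (R*5)*(-4) = R + (5*R)*(-4) = R - 20*R = -19*R)
f(18)*((10 - 11)*J(-1, 4)) = (-19*18)*((10 - 11)*(2 + 2*4)) = -(-342)*(2 + 8) = -(-342)*10 = -342*(-10) = 3420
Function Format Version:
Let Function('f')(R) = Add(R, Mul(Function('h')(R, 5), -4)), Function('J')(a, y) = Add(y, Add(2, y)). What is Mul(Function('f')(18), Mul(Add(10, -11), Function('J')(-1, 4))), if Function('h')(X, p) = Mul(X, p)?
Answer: 3420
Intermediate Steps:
Function('J')(a, y) = Add(2, Mul(2, y))
Function('f')(R) = Mul(-19, R) (Function('f')(R) = Add(R, Mul(Mul(R, 5), -4)) = Add(R, Mul(Mul(5, R), -4)) = Add(R, Mul(-20, R)) = Mul(-19, R))
Mul(Function('f')(18), Mul(Add(10, -11), Function('J')(-1, 4))) = Mul(Mul(-19, 18), Mul(Add(10, -11), Add(2, Mul(2, 4)))) = Mul(-342, Mul(-1, Add(2, 8))) = Mul(-342, Mul(-1, 10)) = Mul(-342, -10) = 3420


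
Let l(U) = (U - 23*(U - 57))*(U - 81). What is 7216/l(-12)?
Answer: -7216/146475 ≈ -0.049264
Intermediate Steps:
l(U) = (-81 + U)*(1311 - 22*U) (l(U) = (U - 23*(-57 + U))*(-81 + U) = (U + (1311 - 23*U))*(-81 + U) = (1311 - 22*U)*(-81 + U) = (-81 + U)*(1311 - 22*U))
7216/l(-12) = 7216/(-106191 - 22*(-12)**2 + 3093*(-12)) = 7216/(-106191 - 22*144 - 37116) = 7216/(-106191 - 3168 - 37116) = 7216/(-146475) = 7216*(-1/146475) = -7216/146475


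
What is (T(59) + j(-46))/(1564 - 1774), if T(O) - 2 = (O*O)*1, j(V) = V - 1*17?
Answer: -114/7 ≈ -16.286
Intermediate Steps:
j(V) = -17 + V (j(V) = V - 17 = -17 + V)
T(O) = 2 + O² (T(O) = 2 + (O*O)*1 = 2 + O²*1 = 2 + O²)
(T(59) + j(-46))/(1564 - 1774) = ((2 + 59²) + (-17 - 46))/(1564 - 1774) = ((2 + 3481) - 63)/(-210) = (3483 - 63)*(-1/210) = 3420*(-1/210) = -114/7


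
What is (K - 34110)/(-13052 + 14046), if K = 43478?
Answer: 4684/497 ≈ 9.4245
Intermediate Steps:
(K - 34110)/(-13052 + 14046) = (43478 - 34110)/(-13052 + 14046) = 9368/994 = 9368*(1/994) = 4684/497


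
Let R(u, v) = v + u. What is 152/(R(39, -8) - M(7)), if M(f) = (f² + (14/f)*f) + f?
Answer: -152/39 ≈ -3.8974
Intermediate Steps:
R(u, v) = u + v
M(f) = 14 + f + f² (M(f) = (f² + 14) + f = (14 + f²) + f = 14 + f + f²)
152/(R(39, -8) - M(7)) = 152/((39 - 8) - (14 + 7 + 7²)) = 152/(31 - (14 + 7 + 49)) = 152/(31 - 1*70) = 152/(31 - 70) = 152/(-39) = 152*(-1/39) = -152/39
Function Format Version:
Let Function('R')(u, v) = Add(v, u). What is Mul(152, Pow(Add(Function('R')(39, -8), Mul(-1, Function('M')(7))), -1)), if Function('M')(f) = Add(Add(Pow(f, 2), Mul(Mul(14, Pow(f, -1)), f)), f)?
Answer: Rational(-152, 39) ≈ -3.8974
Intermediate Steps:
Function('R')(u, v) = Add(u, v)
Function('M')(f) = Add(14, f, Pow(f, 2)) (Function('M')(f) = Add(Add(Pow(f, 2), 14), f) = Add(Add(14, Pow(f, 2)), f) = Add(14, f, Pow(f, 2)))
Mul(152, Pow(Add(Function('R')(39, -8), Mul(-1, Function('M')(7))), -1)) = Mul(152, Pow(Add(Add(39, -8), Mul(-1, Add(14, 7, Pow(7, 2)))), -1)) = Mul(152, Pow(Add(31, Mul(-1, Add(14, 7, 49))), -1)) = Mul(152, Pow(Add(31, Mul(-1, 70)), -1)) = Mul(152, Pow(Add(31, -70), -1)) = Mul(152, Pow(-39, -1)) = Mul(152, Rational(-1, 39)) = Rational(-152, 39)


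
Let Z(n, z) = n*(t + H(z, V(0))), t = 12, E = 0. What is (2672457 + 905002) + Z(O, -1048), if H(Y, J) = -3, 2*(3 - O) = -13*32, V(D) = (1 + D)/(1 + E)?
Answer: 3579358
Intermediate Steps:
V(D) = 1 + D (V(D) = (1 + D)/(1 + 0) = (1 + D)/1 = (1 + D)*1 = 1 + D)
O = 211 (O = 3 - (-13)*32/2 = 3 - ½*(-416) = 3 + 208 = 211)
Z(n, z) = 9*n (Z(n, z) = n*(12 - 3) = n*9 = 9*n)
(2672457 + 905002) + Z(O, -1048) = (2672457 + 905002) + 9*211 = 3577459 + 1899 = 3579358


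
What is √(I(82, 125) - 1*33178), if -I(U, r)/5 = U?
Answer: 6*I*√933 ≈ 183.27*I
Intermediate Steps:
I(U, r) = -5*U
√(I(82, 125) - 1*33178) = √(-5*82 - 1*33178) = √(-410 - 33178) = √(-33588) = 6*I*√933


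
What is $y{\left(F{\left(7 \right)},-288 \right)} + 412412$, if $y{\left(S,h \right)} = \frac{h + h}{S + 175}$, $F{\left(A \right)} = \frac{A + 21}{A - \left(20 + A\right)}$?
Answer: $\frac{89492684}{217} \approx 4.1241 \cdot 10^{5}$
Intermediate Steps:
$F{\left(A \right)} = - \frac{21}{20} - \frac{A}{20}$ ($F{\left(A \right)} = \frac{21 + A}{-20} = \left(21 + A\right) \left(- \frac{1}{20}\right) = - \frac{21}{20} - \frac{A}{20}$)
$y{\left(S,h \right)} = \frac{2 h}{175 + S}$
$y{\left(F{\left(7 \right)},-288 \right)} + 412412 = 2 \left(-288\right) \frac{1}{175 - \frac{7}{5}} + 412412 = 2 \left(-288\right) \frac{1}{\frac{868}{5}} + 412412 = 2 \left(-288\right) \frac{5}{868} + 412412 = - \frac{720}{217} + 412412 = \frac{89492684}{217}$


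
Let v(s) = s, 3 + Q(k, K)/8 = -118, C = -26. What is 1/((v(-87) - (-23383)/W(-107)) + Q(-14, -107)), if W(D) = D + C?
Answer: -133/163698 ≈ -0.00081247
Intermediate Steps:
Q(k, K) = -968 (Q(k, K) = -24 + 8*(-118) = -24 - 944 = -968)
W(D) = -26 + D (W(D) = D - 26 = -26 + D)
1/((v(-87) - (-23383)/W(-107)) + Q(-14, -107)) = 1/((-87 - (-23383)/(-26 - 107)) - 968) = 1/((-87 - (-23383)/(-133)) - 968) = 1/((-87 - (-23383)*(-1)/133) - 968) = 1/((-87 - 1*23383/133) - 968) = 1/((-87 - 23383/133) - 968) = 1/(-34954/133 - 968) = 1/(-163698/133) = -133/163698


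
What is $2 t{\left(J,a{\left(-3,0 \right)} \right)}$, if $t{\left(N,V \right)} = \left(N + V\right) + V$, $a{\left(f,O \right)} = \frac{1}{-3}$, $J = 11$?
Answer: $\frac{62}{3} \approx 20.667$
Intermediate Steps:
$a{\left(f,O \right)} = - \frac{1}{3}$
$t{\left(N,V \right)} = N + 2 V$
$2 t{\left(J,a{\left(-3,0 \right)} \right)} = 2 \left(11 + 2 \left(- \frac{1}{3}\right)\right) = 2 \left(11 - \frac{2}{3}\right) = 2 \cdot \frac{31}{3} = \frac{62}{3}$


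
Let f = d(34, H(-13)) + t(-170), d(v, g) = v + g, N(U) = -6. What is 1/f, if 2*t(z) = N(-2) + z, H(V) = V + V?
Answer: -1/80 ≈ -0.012500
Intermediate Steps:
H(V) = 2*V
t(z) = -3 + z/2 (t(z) = (-6 + z)/2 = -3 + z/2)
d(v, g) = g + v
f = -80 (f = (2*(-13) + 34) + (-3 + (½)*(-170)) = (-26 + 34) + (-3 - 85) = 8 - 88 = -80)
1/f = 1/(-80) = -1/80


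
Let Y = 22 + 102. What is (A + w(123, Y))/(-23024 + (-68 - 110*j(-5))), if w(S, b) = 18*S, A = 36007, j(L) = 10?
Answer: -38221/24192 ≈ -1.5799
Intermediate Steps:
Y = 124
(A + w(123, Y))/(-23024 + (-68 - 110*j(-5))) = (36007 + 18*123)/(-23024 + (-68 - 110*10)) = (36007 + 2214)/(-23024 + (-68 - 1100)) = 38221/(-23024 - 1168) = 38221/(-24192) = 38221*(-1/24192) = -38221/24192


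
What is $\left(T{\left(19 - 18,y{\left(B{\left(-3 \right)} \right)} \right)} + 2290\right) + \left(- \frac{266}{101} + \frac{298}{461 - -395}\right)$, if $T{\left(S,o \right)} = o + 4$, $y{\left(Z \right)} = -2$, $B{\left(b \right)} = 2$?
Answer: $\frac{98979777}{43228} \approx 2289.7$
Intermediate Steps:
$T{\left(S,o \right)} = 4 + o$
$\left(T{\left(19 - 18,y{\left(B{\left(-3 \right)} \right)} \right)} + 2290\right) + \left(- \frac{266}{101} + \frac{298}{461 - -395}\right) = \left(\left(4 - 2\right) + 2290\right) + \left(- \frac{266}{101} + \frac{298}{461 - -395}\right) = \left(2 + 2290\right) + \left(\left(-266\right) \frac{1}{101} + \frac{298}{461 + 395}\right) = 2292 - \left(\frac{266}{101} - \frac{298}{856}\right) = 2292 + \left(- \frac{266}{101} + 298 \cdot \frac{1}{856}\right) = 2292 + \left(- \frac{266}{101} + \frac{149}{428}\right) = 2292 - \frac{98799}{43228} = \frac{98979777}{43228}$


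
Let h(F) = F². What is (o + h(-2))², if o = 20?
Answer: 576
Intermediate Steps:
(o + h(-2))² = (20 + (-2)²)² = (20 + 4)² = 24² = 576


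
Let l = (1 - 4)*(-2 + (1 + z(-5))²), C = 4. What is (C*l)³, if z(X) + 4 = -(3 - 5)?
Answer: 1728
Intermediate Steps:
z(X) = -2 (z(X) = -4 - (3 - 5) = -4 - 1*(-2) = -4 + 2 = -2)
l = 3 (l = (1 - 4)*(-2 + (1 - 2)²) = -3*(-2 + (-1)²) = -3*(-2 + 1) = -3*(-1) = 3)
(C*l)³ = (4*3)³ = 12³ = 1728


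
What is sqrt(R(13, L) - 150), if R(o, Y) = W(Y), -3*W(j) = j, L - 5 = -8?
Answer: I*sqrt(149) ≈ 12.207*I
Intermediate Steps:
L = -3 (L = 5 - 8 = -3)
W(j) = -j/3
R(o, Y) = -Y/3
sqrt(R(13, L) - 150) = sqrt(-1/3*(-3) - 150) = sqrt(1 - 150) = sqrt(-149) = I*sqrt(149)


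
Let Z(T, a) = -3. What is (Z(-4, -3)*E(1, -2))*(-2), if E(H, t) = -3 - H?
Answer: -24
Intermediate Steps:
(Z(-4, -3)*E(1, -2))*(-2) = -3*(-3 - 1*1)*(-2) = -3*(-3 - 1)*(-2) = -3*(-4)*(-2) = 12*(-2) = -24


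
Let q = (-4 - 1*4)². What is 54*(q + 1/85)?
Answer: 293814/85 ≈ 3456.6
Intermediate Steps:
q = 64 (q = (-4 - 4)² = (-8)² = 64)
54*(q + 1/85) = 54*(64 + 1/85) = 54*(5441/85) = 293814/85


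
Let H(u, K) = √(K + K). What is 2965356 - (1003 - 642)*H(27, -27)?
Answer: 2965356 - 1083*I*√6 ≈ 2.9654e+6 - 2652.8*I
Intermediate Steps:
H(u, K) = √2*√K (H(u, K) = √(2*K) = √2*√K)
2965356 - (1003 - 642)*H(27, -27) = 2965356 - (1003 - 642)*√2*√(-27) = 2965356 - 361*√2*(3*I*√3) = 2965356 - 361*3*I*√6 = 2965356 - 1083*I*√6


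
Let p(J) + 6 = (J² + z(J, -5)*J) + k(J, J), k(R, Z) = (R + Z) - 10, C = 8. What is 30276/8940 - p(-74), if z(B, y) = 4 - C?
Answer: -4175437/745 ≈ -5604.6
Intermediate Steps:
z(B, y) = -4 (z(B, y) = 4 - 1*8 = 4 - 8 = -4)
k(R, Z) = -10 + R + Z
p(J) = -16 + J² - 2*J (p(J) = -6 + ((J² - 4*J) + (-10 + J + J)) = -6 + ((J² - 4*J) + (-10 + 2*J)) = -6 + (-10 + J² - 2*J) = -16 + J² - 2*J)
30276/8940 - p(-74) = 30276/8940 - (-16 + (-74)² - 2*(-74)) = 30276*(1/8940) - (-16 + 5476 + 148) = 2523/745 - 1*5608 = 2523/745 - 5608 = -4175437/745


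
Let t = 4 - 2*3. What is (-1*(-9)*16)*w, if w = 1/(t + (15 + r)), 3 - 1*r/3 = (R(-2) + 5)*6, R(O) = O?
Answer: -9/2 ≈ -4.5000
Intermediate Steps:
r = -45 (r = 9 - 3*(-2 + 5)*6 = 9 - 9*6 = 9 - 3*18 = 9 - 54 = -45)
t = -2 (t = 4 - 6 = -2)
w = -1/32 (w = 1/(-2 + (15 - 45)) = 1/(-2 - 30) = 1/(-32) = -1/32 ≈ -0.031250)
(-1*(-9)*16)*w = (-1*(-9)*16)*(-1/32) = (9*16)*(-1/32) = 144*(-1/32) = -9/2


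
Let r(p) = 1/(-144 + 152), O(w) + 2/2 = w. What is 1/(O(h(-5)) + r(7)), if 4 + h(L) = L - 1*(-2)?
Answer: -8/63 ≈ -0.12698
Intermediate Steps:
h(L) = -2 + L (h(L) = -4 + (L - 1*(-2)) = -4 + (L + 2) = -4 + (2 + L) = -2 + L)
O(w) = -1 + w
r(p) = ⅛ (r(p) = 1/8 = ⅛)
1/(O(h(-5)) + r(7)) = 1/((-1 + (-2 - 5)) + ⅛) = 1/((-1 - 7) + ⅛) = 1/(-8 + ⅛) = 1/(-63/8) = -8/63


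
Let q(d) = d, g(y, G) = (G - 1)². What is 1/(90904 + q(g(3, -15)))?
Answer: 1/91160 ≈ 1.0970e-5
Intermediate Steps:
g(y, G) = (-1 + G)²
1/(90904 + q(g(3, -15))) = 1/(90904 + (-1 - 15)²) = 1/(90904 + (-16)²) = 1/(90904 + 256) = 1/91160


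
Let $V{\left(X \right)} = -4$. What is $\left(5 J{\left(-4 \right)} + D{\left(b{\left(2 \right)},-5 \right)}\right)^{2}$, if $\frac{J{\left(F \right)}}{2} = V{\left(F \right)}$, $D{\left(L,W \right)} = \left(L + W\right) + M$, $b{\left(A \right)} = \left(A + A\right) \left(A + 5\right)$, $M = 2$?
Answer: $225$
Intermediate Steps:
$b{\left(A \right)} = 2 A \left(5 + A\right)$
$D{\left(L,W \right)} = 2 + L + W$ ($D{\left(L,W \right)} = \left(L + W\right) + 2 = 2 + L + W$)
$J{\left(F \right)} = -8$ ($J{\left(F \right)} = 2 \left(-4\right) = -8$)
$\left(5 J{\left(-4 \right)} + D{\left(b{\left(2 \right)},-5 \right)}\right)^{2} = \left(5 \left(-8\right) + \left(2 + 2 \cdot 2 \left(5 + 2\right) - 5\right)\right)^{2} = \left(-40 + \left(2 + 2 \cdot 2 \cdot 7 - 5\right)\right)^{2} = \left(-40 + \left(2 + 28 - 5\right)\right)^{2} = \left(-40 + 25\right)^{2} = \left(-15\right)^{2} = 225$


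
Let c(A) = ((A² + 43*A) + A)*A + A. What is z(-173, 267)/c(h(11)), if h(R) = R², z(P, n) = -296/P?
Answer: 148/208974139 ≈ 7.0822e-7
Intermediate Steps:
c(A) = A + A*(A² + 44*A) (c(A) = (A² + 44*A)*A + A = A*(A² + 44*A) + A = A + A*(A² + 44*A))
z(-173, 267)/c(h(11)) = (-296/(-173))/((11²*(1 + (11²)² + 44*11²))) = (-296*(-1/173))/((121*(1 + 121² + 44*121))) = 296/(173*((121*(1 + 14641 + 5324)))) = 296/(173*((121*19966))) = (296/173)/2415886 = (296/173)*(1/2415886) = 148/208974139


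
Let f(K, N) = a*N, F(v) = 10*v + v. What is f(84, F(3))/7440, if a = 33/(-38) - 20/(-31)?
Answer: -2893/2921440 ≈ -0.00099026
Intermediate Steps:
F(v) = 11*v
a = -263/1178 (a = 33*(-1/38) - 20*(-1/31) = -33/38 + 20/31 = -263/1178 ≈ -0.22326)
f(K, N) = -263*N/1178
f(84, F(3))/7440 = -2893*3/1178/7440 = -263/1178*33*(1/7440) = -8679/1178*1/7440 = -2893/2921440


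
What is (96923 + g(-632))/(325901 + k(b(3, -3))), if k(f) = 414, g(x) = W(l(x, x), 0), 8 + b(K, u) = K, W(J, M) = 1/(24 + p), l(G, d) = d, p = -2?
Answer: 2132307/7178930 ≈ 0.29702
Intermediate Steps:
W(J, M) = 1/22 (W(J, M) = 1/(24 - 2) = 1/22)
b(K, u) = -8 + K
g(x) = 1/22
(96923 + g(-632))/(325901 + k(b(3, -3))) = (96923 + 1/22)/(325901 + 414) = (2132307/22)/326315 = (2132307/22)*(1/326315) = 2132307/7178930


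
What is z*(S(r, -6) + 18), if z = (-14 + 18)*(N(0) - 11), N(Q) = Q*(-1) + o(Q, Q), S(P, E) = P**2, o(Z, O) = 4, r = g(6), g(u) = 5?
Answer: -1204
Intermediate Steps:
r = 5
N(Q) = 4 - Q (N(Q) = Q*(-1) + 4 = -Q + 4 = 4 - Q)
z = -28 (z = (-14 + 18)*((4 - 1*0) - 11) = 4*((4 + 0) - 11) = 4*(4 - 11) = 4*(-7) = -28)
z*(S(r, -6) + 18) = -28*(5**2 + 18) = -28*(25 + 18) = -28*43 = -1204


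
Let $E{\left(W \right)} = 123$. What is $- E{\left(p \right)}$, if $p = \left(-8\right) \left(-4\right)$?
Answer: $-123$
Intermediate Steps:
$p = 32$
$- E{\left(p \right)} = \left(-1\right) 123 = -123$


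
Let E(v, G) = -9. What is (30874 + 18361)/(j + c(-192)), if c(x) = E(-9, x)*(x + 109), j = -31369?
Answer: -49235/30622 ≈ -1.6078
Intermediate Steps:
c(x) = -981 - 9*x (c(x) = -9*(x + 109) = -9*(109 + x) = -981 - 9*x)
(30874 + 18361)/(j + c(-192)) = (30874 + 18361)/(-31369 + (-981 - 9*(-192))) = 49235/(-31369 + (-981 + 1728)) = 49235/(-31369 + 747) = 49235/(-30622) = 49235*(-1/30622) = -49235/30622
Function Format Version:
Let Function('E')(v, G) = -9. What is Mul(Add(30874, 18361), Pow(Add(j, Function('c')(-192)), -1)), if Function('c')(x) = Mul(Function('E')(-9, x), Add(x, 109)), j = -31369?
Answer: Rational(-49235, 30622) ≈ -1.6078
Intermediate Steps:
Function('c')(x) = Add(-981, Mul(-9, x)) (Function('c')(x) = Mul(-9, Add(x, 109)) = Mul(-9, Add(109, x)) = Add(-981, Mul(-9, x)))
Mul(Add(30874, 18361), Pow(Add(j, Function('c')(-192)), -1)) = Mul(Add(30874, 18361), Pow(Add(-31369, Add(-981, Mul(-9, -192))), -1)) = Mul(49235, Pow(Add(-31369, Add(-981, 1728)), -1)) = Mul(49235, Pow(Add(-31369, 747), -1)) = Mul(49235, Pow(-30622, -1)) = Mul(49235, Rational(-1, 30622)) = Rational(-49235, 30622)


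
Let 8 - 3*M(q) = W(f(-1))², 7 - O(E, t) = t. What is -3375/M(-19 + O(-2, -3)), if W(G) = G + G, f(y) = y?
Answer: -10125/4 ≈ -2531.3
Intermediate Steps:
O(E, t) = 7 - t
W(G) = 2*G
M(q) = 4/3 (M(q) = 8/3 - (2*(-1))²/3 = 8/3 - ⅓*(-2)² = 8/3 - ⅓*4 = 8/3 - 4/3 = 4/3)
-3375/M(-19 + O(-2, -3)) = -3375/4/3 = -3375*¾ = -10125/4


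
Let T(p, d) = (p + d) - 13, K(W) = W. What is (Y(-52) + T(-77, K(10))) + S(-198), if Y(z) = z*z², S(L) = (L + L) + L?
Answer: -141282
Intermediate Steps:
S(L) = 3*L (S(L) = 2*L + L = 3*L)
Y(z) = z³
T(p, d) = -13 + d + p (T(p, d) = (d + p) - 13 = -13 + d + p)
(Y(-52) + T(-77, K(10))) + S(-198) = ((-52)³ + (-13 + 10 - 77)) + 3*(-198) = (-140608 - 80) - 594 = -140688 - 594 = -141282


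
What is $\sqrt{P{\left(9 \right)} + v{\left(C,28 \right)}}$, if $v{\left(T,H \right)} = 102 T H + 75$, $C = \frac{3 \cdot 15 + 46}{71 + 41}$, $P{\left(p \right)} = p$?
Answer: $\frac{\sqrt{9618}}{2} \approx 49.036$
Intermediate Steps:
$C = \frac{13}{16}$ ($C = \frac{45 + 46}{112} = 91 \cdot \frac{1}{112} = \frac{13}{16} \approx 0.8125$)
$v{\left(T,H \right)} = 75 + 102 H T$ ($v{\left(T,H \right)} = 102 H T + 75 = 75 + 102 H T$)
$\sqrt{P{\left(9 \right)} + v{\left(C,28 \right)}} = \sqrt{9 + \left(75 + 102 \cdot 28 \cdot \frac{13}{16}\right)} = \sqrt{9 + \left(75 + \frac{4641}{2}\right)} = \sqrt{9 + \frac{4791}{2}} = \sqrt{\frac{4809}{2}} = \frac{\sqrt{9618}}{2}$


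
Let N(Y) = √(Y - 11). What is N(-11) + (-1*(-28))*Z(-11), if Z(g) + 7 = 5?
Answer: -56 + I*√22 ≈ -56.0 + 4.6904*I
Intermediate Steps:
N(Y) = √(-11 + Y)
Z(g) = -2 (Z(g) = -7 + 5 = -2)
N(-11) + (-1*(-28))*Z(-11) = √(-11 - 11) - 1*(-28)*(-2) = √(-22) + 28*(-2) = I*√22 - 56 = -56 + I*√22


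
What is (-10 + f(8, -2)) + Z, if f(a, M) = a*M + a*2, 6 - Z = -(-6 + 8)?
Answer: -2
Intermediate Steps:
Z = 8 (Z = 6 - (-1)*(-6 + 8) = 6 - (-1)*2 = 6 - 1*(-2) = 6 + 2 = 8)
f(a, M) = 2*a + M*a (f(a, M) = M*a + 2*a = 2*a + M*a)
(-10 + f(8, -2)) + Z = (-10 + 8*(2 - 2)) + 8 = (-10 + 8*0) + 8 = (-10 + 0) + 8 = -10 + 8 = -2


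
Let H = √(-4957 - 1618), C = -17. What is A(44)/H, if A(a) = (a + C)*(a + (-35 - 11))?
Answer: 54*I*√263/1315 ≈ 0.66596*I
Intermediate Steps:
H = 5*I*√263 (H = √(-6575) = 5*I*√263 ≈ 81.086*I)
A(a) = (-46 + a)*(-17 + a) (A(a) = (a - 17)*(a + (-35 - 11)) = (-17 + a)*(a - 46) = (-17 + a)*(-46 + a) = (-46 + a)*(-17 + a))
A(44)/H = (782 + 44² - 63*44)/((5*I*√263)) = (782 + 1936 - 2772)*(-I*√263/1315) = -(-54)*I*√263/1315 = 54*I*√263/1315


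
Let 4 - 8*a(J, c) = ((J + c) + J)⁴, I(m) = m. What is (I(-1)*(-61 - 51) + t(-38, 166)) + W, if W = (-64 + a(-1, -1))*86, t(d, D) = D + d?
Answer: -24367/4 ≈ -6091.8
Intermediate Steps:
a(J, c) = ½ - (c + 2*J)⁴/8 (a(J, c) = ½ - ((J + c) + J)⁴/8 = ½ - (c + 2*J)⁴/8)
W = -25327/4 (W = (-64 + (½ - (-1 + 2*(-1))⁴/8))*86 = (-64 + (½ - (-1 - 2)⁴/8))*86 = (-64 + (½ - ⅛*(-3)⁴))*86 = (-64 + (½ - ⅛*81))*86 = (-64 + (½ - 81/8))*86 = (-64 - 77/8)*86 = -589/8*86 = -25327/4 ≈ -6331.8)
(I(-1)*(-61 - 51) + t(-38, 166)) + W = (-(-61 - 51) + (166 - 38)) - 25327/4 = (-1*(-112) + 128) - 25327/4 = (112 + 128) - 25327/4 = 240 - 25327/4 = -24367/4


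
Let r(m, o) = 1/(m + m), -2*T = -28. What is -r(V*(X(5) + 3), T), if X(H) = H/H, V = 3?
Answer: -1/24 ≈ -0.041667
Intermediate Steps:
T = 14 (T = -½*(-28) = 14)
X(H) = 1
r(m, o) = 1/(2*m)
-r(V*(X(5) + 3), T) = -1/(2*(3*(1 + 3))) = -1/(2*(3*4)) = -1/(2*12) = -1*1/24 = -1/24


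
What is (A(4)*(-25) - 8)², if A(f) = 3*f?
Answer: 94864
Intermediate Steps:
(A(4)*(-25) - 8)² = ((3*4)*(-25) - 8)² = (12*(-25) - 8)² = (-300 - 8)² = (-308)² = 94864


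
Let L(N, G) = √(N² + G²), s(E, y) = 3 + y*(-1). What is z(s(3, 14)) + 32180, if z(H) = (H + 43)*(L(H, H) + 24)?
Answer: 32948 + 352*√2 ≈ 33446.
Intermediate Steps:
s(E, y) = 3 - y
L(N, G) = √(G² + N²)
z(H) = (24 + √2*√(H²))*(43 + H) (z(H) = (H + 43)*(√(H² + H²) + 24) = (43 + H)*(√(2*H²) + 24) = (43 + H)*(√2*√(H²) + 24) = (43 + H)*(24 + √2*√(H²)) = (24 + √2*√(H²))*(43 + H))
z(s(3, 14)) + 32180 = (1032 + 24*(3 - 1*14) + 43*√2*√((3 - 1*14)²) + (3 - 1*14)*√2*√((3 - 1*14)²)) + 32180 = (1032 + 24*(3 - 14) + 43*√2*√((3 - 14)²) + (3 - 14)*√2*√((3 - 14)²)) + 32180 = (1032 + 24*(-11) + 43*√2*√((-11)²) - 11*√2*√((-11)²)) + 32180 = (1032 - 264 + 43*√2*√121 - 11*√2*√121) + 32180 = (1032 - 264 + 43*√2*11 - 11*√2*11) + 32180 = (1032 - 264 + 473*√2 - 121*√2) + 32180 = (768 + 352*√2) + 32180 = 32948 + 352*√2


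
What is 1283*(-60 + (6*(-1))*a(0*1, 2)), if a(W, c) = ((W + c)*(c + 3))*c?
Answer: -230940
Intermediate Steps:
a(W, c) = c*(3 + c)*(W + c) (a(W, c) = ((W + c)*(3 + c))*c = ((3 + c)*(W + c))*c = c*(3 + c)*(W + c))
1283*(-60 + (6*(-1))*a(0*1, 2)) = 1283*(-60 + (6*(-1))*(2*(2**2 + 3*(0*1) + 3*2 + (0*1)*2))) = 1283*(-60 - 12*(4 + 3*0 + 6 + 0*2)) = 1283*(-60 - 12*(4 + 0 + 6 + 0)) = 1283*(-60 - 12*10) = 1283*(-60 - 6*20) = 1283*(-60 - 120) = 1283*(-180) = -230940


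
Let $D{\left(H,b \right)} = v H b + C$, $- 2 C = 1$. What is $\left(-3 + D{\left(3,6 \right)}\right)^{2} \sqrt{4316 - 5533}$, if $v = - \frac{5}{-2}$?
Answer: $\frac{6889 i \sqrt{1217}}{4} \approx 60082.0 i$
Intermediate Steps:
$C = - \frac{1}{2}$ ($C = \left(- \frac{1}{2}\right) 1 = - \frac{1}{2} \approx -0.5$)
$v = \frac{5}{2}$ ($v = \left(-5\right) \left(- \frac{1}{2}\right) = \frac{5}{2} \approx 2.5$)
$D{\left(H,b \right)} = - \frac{1}{2} + \frac{5 H b}{2}$ ($D{\left(H,b \right)} = \frac{5 H}{2} b - \frac{1}{2} = \frac{5 H b}{2} - \frac{1}{2} = - \frac{1}{2} + \frac{5 H b}{2}$)
$\left(-3 + D{\left(3,6 \right)}\right)^{2} \sqrt{4316 - 5533} = \left(-3 - \left(\frac{1}{2} - 45\right)\right)^{2} \sqrt{4316 - 5533} = \left(-3 + \left(- \frac{1}{2} + 45\right)\right)^{2} \sqrt{-1217} = \left(-3 + \frac{89}{2}\right)^{2} i \sqrt{1217} = \left(\frac{83}{2}\right)^{2} i \sqrt{1217} = \frac{6889 i \sqrt{1217}}{4}$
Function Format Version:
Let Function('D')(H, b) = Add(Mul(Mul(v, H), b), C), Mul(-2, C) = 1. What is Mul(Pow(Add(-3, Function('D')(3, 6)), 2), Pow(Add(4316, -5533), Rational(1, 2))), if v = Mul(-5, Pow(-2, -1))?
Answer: Mul(Rational(6889, 4), I, Pow(1217, Rational(1, 2))) ≈ Mul(60082., I)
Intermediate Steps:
C = Rational(-1, 2) (C = Mul(Rational(-1, 2), 1) = Rational(-1, 2) ≈ -0.50000)
v = Rational(5, 2) (v = Mul(-5, Rational(-1, 2)) = Rational(5, 2) ≈ 2.5000)
Function('D')(H, b) = Add(Rational(-1, 2), Mul(Rational(5, 2), H, b)) (Function('D')(H, b) = Add(Mul(Mul(Rational(5, 2), H), b), Rational(-1, 2)) = Add(Mul(Rational(5, 2), H, b), Rational(-1, 2)) = Add(Rational(-1, 2), Mul(Rational(5, 2), H, b)))
Mul(Pow(Add(-3, Function('D')(3, 6)), 2), Pow(Add(4316, -5533), Rational(1, 2))) = Mul(Pow(Add(-3, Add(Rational(-1, 2), Mul(Rational(5, 2), 3, 6))), 2), Pow(Add(4316, -5533), Rational(1, 2))) = Mul(Pow(Add(-3, Add(Rational(-1, 2), 45)), 2), Pow(-1217, Rational(1, 2))) = Mul(Pow(Add(-3, Rational(89, 2)), 2), Mul(I, Pow(1217, Rational(1, 2)))) = Mul(Pow(Rational(83, 2), 2), Mul(I, Pow(1217, Rational(1, 2)))) = Mul(Rational(6889, 4), Mul(I, Pow(1217, Rational(1, 2)))) = Mul(Rational(6889, 4), I, Pow(1217, Rational(1, 2)))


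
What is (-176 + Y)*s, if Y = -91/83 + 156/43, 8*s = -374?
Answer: 115773383/14276 ≈ 8109.6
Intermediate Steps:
s = -187/4 (s = (1/8)*(-374) = -187/4 ≈ -46.750)
Y = 9035/3569 (Y = -91*1/83 + 156*(1/43) = -91/83 + 156/43 = 9035/3569 ≈ 2.5315)
(-176 + Y)*s = (-176 + 9035/3569)*(-187/4) = -619109/3569*(-187/4) = 115773383/14276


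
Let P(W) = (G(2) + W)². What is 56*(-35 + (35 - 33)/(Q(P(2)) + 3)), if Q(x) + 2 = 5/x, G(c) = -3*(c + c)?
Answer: -5560/3 ≈ -1853.3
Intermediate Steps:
G(c) = -6*c
P(W) = (-12 + W)² (P(W) = (-6*2 + W)² = (-12 + W)²)
Q(x) = -2 + 5/x
56*(-35 + (35 - 33)/(Q(P(2)) + 3)) = 56*(-35 + (35 - 33)/((-2 + 5/((-12 + 2)²)) + 3)) = 56*(-35 + 2/((-2 + 5/((-10)²)) + 3)) = 56*(-35 + 2/((-2 + 5/100) + 3)) = 56*(-35 + 2/((-2 + 5*(1/100)) + 3)) = 56*(-35 + 2/((-2 + 1/20) + 3)) = 56*(-35 + 2/(-39/20 + 3)) = 56*(-35 + 2/(21/20)) = 56*(-35 + 2*(20/21)) = 56*(-35 + 40/21) = 56*(-695/21) = -5560/3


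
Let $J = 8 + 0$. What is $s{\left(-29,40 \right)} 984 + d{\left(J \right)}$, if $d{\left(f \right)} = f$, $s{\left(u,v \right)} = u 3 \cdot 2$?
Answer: $-171208$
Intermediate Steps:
$s{\left(u,v \right)} = 6 u$ ($s{\left(u,v \right)} = 3 u 2 = 6 u$)
$J = 8$
$s{\left(-29,40 \right)} 984 + d{\left(J \right)} = 6 \left(-29\right) 984 + 8 = \left(-174\right) 984 + 8 = -171216 + 8 = -171208$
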